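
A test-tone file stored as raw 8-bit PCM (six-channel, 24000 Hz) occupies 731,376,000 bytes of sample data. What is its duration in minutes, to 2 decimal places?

Byte rate = 24,000 × 1 × 6 = 144,000 bytes/s.
Duration = 731,376,000 / 144,000 = 5,079 s.
5,079 s / 60 = 84.65 minutes.

84.65 minutes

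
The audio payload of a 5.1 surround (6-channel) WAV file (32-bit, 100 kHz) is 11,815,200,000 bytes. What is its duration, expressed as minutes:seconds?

82:03

Byte rate = 100,000 × 4 × 6 = 2,400,000 bytes/s.
Duration = 11,815,200,000 / 2,400,000 = 4,923 s.
4,923 s = 82:03.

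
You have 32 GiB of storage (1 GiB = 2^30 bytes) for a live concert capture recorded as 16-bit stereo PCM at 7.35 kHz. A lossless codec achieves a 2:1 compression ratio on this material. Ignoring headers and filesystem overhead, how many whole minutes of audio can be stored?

38,956 minutes

Uncompressed byte rate = 7,350 × 2 × 2 = 29,400 bytes/s.
After 2:1 compression, effective rate ≈ 14700 bytes/s.
Capacity = 32 × 1,073,741,824 = 34,359,738,368 bytes.
34,359,738,368 / effective rate ≈ 2337397.17 s → 38,956 minutes.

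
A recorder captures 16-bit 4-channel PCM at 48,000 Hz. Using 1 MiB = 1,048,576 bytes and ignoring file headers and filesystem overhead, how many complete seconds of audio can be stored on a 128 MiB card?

Uncompressed byte rate = 48,000 × 2 × 4 = 384,000 bytes/s.
Capacity = 128 × 1,048,576 = 134,217,728 bytes.
134,217,728 / 384,000 ≈ 349.53 s → 349 seconds.

349 seconds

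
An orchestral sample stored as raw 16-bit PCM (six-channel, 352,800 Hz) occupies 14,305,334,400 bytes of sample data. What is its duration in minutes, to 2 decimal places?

Byte rate = 352,800 × 2 × 6 = 4,233,600 bytes/s.
Duration = 14,305,334,400 / 4,233,600 = 3,379 s.
3,379 s / 60 = 56.32 minutes.

56.32 minutes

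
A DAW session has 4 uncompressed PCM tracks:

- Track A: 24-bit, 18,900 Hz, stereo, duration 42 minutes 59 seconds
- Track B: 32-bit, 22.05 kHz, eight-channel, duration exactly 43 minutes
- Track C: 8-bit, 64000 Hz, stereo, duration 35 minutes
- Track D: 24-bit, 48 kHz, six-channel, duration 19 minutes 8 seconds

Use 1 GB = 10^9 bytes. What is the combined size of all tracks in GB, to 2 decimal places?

3.37 GB

Track A: 42 minutes 59 seconds = 2,579 s; 18,900 × 2,579 × 3 × 2 = 292,458,600 bytes.
Track B: exactly 43 minutes = 2,580 s; 22,050 × 2,580 × 4 × 8 = 1,820,448,000 bytes.
Track C: 35 minutes = 2,100 s; 64,000 × 2,100 × 1 × 2 = 268,800,000 bytes.
Track D: 19 minutes 8 seconds = 1,148 s; 48,000 × 1,148 × 3 × 6 = 991,872,000 bytes.
Total = 3,373,578,600 bytes = 3.37 GB.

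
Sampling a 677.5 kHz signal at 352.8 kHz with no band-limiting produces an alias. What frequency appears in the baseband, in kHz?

28.1 kHz

Nyquist = 352,800/2 = 176,400 Hz; 677,500 Hz exceeds it.
Alias = |677,500 − 2×352,800| = |677,500 − 705,600| = 28,100 Hz = 28.1 kHz.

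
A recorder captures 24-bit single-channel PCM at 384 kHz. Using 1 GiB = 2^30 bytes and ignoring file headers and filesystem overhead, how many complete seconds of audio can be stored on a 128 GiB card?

119,304 seconds

Uncompressed byte rate = 384,000 × 3 × 1 = 1,152,000 bytes/s.
Capacity = 128 × 1,073,741,824 = 137,438,953,472 bytes.
137,438,953,472 / 1,152,000 ≈ 119304.65 s → 119,304 seconds.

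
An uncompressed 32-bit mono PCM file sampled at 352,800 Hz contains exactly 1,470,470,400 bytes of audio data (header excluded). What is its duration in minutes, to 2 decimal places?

17.37 minutes

Byte rate = 352,800 × 4 × 1 = 1,411,200 bytes/s.
Duration = 1,470,470,400 / 1,411,200 = 1,042 s.
1,042 s / 60 = 17.37 minutes.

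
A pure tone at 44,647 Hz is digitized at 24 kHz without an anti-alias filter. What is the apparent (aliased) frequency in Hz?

Nyquist = 24,000/2 = 12,000 Hz; 44,647 Hz exceeds it.
Alias = |44,647 − 2×24,000| = |44,647 − 48,000| = 3,353 Hz.

3,353 Hz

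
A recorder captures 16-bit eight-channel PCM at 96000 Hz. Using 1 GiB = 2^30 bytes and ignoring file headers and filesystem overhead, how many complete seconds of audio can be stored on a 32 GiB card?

22,369 seconds

Uncompressed byte rate = 96,000 × 2 × 8 = 1,536,000 bytes/s.
Capacity = 32 × 1,073,741,824 = 34,359,738,368 bytes.
34,359,738,368 / 1,536,000 ≈ 22369.62 s → 22,369 seconds.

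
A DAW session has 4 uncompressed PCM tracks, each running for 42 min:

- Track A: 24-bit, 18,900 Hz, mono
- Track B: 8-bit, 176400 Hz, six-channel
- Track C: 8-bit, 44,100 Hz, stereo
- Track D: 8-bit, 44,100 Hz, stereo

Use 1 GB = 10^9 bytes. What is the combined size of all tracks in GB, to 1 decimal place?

42 min = 2,520 s.
Track A: 18,900 × 2,520 × 3 × 1 = 142,884,000 bytes.
Track B: 176,400 × 2,520 × 1 × 6 = 2,667,168,000 bytes.
Track C: 44,100 × 2,520 × 1 × 2 = 222,264,000 bytes.
Track D: 44,100 × 2,520 × 1 × 2 = 222,264,000 bytes.
Total = 3,254,580,000 bytes = 3.3 GB.

3.3 GB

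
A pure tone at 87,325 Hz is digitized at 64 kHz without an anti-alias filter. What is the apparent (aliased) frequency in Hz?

23,325 Hz

Nyquist = 64,000/2 = 32,000 Hz; 87,325 Hz exceeds it.
Alias = |87,325 − 1×64,000| = |87,325 − 64,000| = 23,325 Hz.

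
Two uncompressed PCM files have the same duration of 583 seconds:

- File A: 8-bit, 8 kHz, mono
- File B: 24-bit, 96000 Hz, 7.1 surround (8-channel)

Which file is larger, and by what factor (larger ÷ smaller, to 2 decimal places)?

File A: 8,000 × 1 × 1 = 8,000 bytes/s.
File B: 96,000 × 3 × 8 = 2,304,000 bytes/s.
File B is larger; ratio = 1,343,232,000 / 4,664,000 = 288.00.

File B, by a factor of 288.00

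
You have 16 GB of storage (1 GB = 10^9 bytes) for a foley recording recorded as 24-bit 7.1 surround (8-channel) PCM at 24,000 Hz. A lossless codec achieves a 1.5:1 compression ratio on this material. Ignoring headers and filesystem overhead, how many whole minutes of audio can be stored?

Uncompressed byte rate = 24,000 × 3 × 8 = 576,000 bytes/s.
After 1.5:1 compression, effective rate ≈ 384000 bytes/s.
Capacity = 16 × 1,000,000,000 = 16,000,000,000 bytes.
16,000,000,000 / effective rate ≈ 41666.67 s → 694 minutes.

694 minutes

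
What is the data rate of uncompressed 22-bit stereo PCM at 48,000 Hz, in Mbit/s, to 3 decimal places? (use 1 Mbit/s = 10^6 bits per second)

Bit rate = 48,000 × 22 × 2 = 2,112,000 bits/s.
= 2.112 Mbit/s.

2.112 Mbit/s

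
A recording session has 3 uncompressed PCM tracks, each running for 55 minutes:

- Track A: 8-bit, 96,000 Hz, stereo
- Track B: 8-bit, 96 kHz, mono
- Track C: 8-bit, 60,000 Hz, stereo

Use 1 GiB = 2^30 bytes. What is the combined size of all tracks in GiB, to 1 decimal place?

1.3 GiB

55 minutes = 3,300 s.
Track A: 96,000 × 3,300 × 1 × 2 = 633,600,000 bytes.
Track B: 96,000 × 3,300 × 1 × 1 = 316,800,000 bytes.
Track C: 60,000 × 3,300 × 1 × 2 = 396,000,000 bytes.
Total = 1,346,400,000 bytes = 1.3 GiB.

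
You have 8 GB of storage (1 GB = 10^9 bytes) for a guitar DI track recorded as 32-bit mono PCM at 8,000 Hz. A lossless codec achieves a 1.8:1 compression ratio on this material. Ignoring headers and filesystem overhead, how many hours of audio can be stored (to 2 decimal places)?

125.00 hours

Uncompressed byte rate = 8,000 × 4 × 1 = 32,000 bytes/s.
After 1.8:1 compression, effective rate ≈ 17777.78 bytes/s.
Capacity = 8 × 1,000,000,000 = 8,000,000,000 bytes.
8,000,000,000 / effective rate ≈ 450000 s → 125.00 hours.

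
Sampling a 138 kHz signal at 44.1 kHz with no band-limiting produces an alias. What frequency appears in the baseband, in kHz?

Nyquist = 44,100/2 = 22,050 Hz; 138,000 Hz exceeds it.
Alias = |138,000 − 3×44,100| = |138,000 − 132,300| = 5,700 Hz = 5.7 kHz.

5.7 kHz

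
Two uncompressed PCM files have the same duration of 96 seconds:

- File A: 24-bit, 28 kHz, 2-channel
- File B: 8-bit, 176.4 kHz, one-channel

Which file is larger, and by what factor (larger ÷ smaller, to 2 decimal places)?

File B, by a factor of 1.05

File A: 28,000 × 3 × 2 = 168,000 bytes/s.
File B: 176,400 × 1 × 1 = 176,400 bytes/s.
File B is larger; ratio = 16,934,400 / 16,128,000 = 1.05.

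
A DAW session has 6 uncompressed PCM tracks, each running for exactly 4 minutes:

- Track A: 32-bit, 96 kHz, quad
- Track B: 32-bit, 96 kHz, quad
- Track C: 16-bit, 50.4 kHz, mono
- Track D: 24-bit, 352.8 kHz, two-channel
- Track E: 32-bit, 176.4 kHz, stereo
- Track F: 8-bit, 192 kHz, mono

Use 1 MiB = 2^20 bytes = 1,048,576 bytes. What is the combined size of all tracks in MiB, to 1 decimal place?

1577.6 MiB

exactly 4 minutes = 240 s.
Track A: 96,000 × 240 × 4 × 4 = 368,640,000 bytes.
Track B: 96,000 × 240 × 4 × 4 = 368,640,000 bytes.
Track C: 50,400 × 240 × 2 × 1 = 24,192,000 bytes.
Track D: 352,800 × 240 × 3 × 2 = 508,032,000 bytes.
Track E: 176,400 × 240 × 4 × 2 = 338,688,000 bytes.
Track F: 192,000 × 240 × 1 × 1 = 46,080,000 bytes.
Total = 1,654,272,000 bytes = 1577.6 MiB.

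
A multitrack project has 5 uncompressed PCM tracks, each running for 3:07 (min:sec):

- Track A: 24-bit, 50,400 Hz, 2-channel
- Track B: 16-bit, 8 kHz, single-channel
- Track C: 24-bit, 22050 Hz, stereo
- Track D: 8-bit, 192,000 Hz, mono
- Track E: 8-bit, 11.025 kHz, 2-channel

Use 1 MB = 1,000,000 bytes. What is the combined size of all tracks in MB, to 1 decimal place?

3:07 (min:sec) = 187 s.
Track A: 50,400 × 187 × 3 × 2 = 56,548,800 bytes.
Track B: 8,000 × 187 × 2 × 1 = 2,992,000 bytes.
Track C: 22,050 × 187 × 3 × 2 = 24,740,100 bytes.
Track D: 192,000 × 187 × 1 × 1 = 35,904,000 bytes.
Track E: 11,025 × 187 × 1 × 2 = 4,123,350 bytes.
Total = 124,308,250 bytes = 124.3 MB.

124.3 MB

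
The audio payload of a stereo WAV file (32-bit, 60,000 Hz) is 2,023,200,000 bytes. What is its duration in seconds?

Byte rate = 60,000 × 4 × 2 = 480,000 bytes/s.
Duration = 2,023,200,000 / 480,000 = 4,215 s.

4,215 seconds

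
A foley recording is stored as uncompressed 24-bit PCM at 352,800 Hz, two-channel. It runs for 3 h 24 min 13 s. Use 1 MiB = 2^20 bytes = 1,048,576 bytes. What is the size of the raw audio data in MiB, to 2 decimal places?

Duration = 3 h 24 min 13 s = 12,253 s.
Bytes = 352,800 samples/s × 12,253 s × 3 bytes/sample × 2 ch = 25,937,150,400 bytes.
25,937,150,400 / 1,048,576 = 24735.59 MiB.

24735.59 MiB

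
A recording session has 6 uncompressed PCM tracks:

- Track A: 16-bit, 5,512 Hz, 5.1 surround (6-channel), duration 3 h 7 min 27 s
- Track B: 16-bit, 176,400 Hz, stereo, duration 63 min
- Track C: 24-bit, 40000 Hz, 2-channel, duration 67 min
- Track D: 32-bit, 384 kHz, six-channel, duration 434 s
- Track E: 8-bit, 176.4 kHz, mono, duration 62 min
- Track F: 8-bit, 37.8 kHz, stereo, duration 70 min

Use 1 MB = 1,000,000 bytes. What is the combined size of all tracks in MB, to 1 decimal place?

9349.4 MB

Track A: 3 h 7 min 27 s = 11,247 s; 5,512 × 11,247 × 2 × 6 = 743,921,568 bytes.
Track B: 63 min = 3,780 s; 176,400 × 3,780 × 2 × 2 = 2,667,168,000 bytes.
Track C: 67 min = 4,020 s; 40,000 × 4,020 × 3 × 2 = 964,800,000 bytes.
Track D: 384,000 × 434 × 4 × 6 = 3,999,744,000 bytes.
Track E: 62 min = 3,720 s; 176,400 × 3,720 × 1 × 1 = 656,208,000 bytes.
Track F: 70 min = 4,200 s; 37,800 × 4,200 × 1 × 2 = 317,520,000 bytes.
Total = 9,349,361,568 bytes = 9349.4 MB.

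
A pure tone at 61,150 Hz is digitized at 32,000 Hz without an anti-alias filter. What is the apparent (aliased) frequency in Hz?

Nyquist = 32,000/2 = 16,000 Hz; 61,150 Hz exceeds it.
Alias = |61,150 − 2×32,000| = |61,150 − 64,000| = 2,850 Hz.

2,850 Hz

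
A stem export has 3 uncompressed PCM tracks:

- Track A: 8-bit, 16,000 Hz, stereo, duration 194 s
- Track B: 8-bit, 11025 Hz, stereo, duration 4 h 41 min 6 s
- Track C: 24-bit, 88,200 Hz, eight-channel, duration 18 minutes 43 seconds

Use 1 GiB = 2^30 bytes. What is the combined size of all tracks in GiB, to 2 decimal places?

Track A: 16,000 × 194 × 1 × 2 = 6,208,000 bytes.
Track B: 4 h 41 min 6 s = 16,866 s; 11,025 × 16,866 × 1 × 2 = 371,895,300 bytes.
Track C: 18 minutes 43 seconds = 1,123 s; 88,200 × 1,123 × 3 × 8 = 2,377,166,400 bytes.
Total = 2,755,269,700 bytes = 2.57 GiB.

2.57 GiB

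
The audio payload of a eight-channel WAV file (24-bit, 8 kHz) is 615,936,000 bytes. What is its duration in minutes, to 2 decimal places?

53.47 minutes

Byte rate = 8,000 × 3 × 8 = 192,000 bytes/s.
Duration = 615,936,000 / 192,000 = 3,208 s.
3,208 s / 60 = 53.47 minutes.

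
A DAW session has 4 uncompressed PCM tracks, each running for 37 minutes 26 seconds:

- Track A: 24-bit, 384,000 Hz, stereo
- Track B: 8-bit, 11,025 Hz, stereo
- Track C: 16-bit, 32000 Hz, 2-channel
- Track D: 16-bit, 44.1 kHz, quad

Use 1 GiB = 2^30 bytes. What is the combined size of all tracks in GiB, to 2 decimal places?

37 minutes 26 seconds = 2,246 s.
Track A: 384,000 × 2,246 × 3 × 2 = 5,174,784,000 bytes.
Track B: 11,025 × 2,246 × 1 × 2 = 49,524,300 bytes.
Track C: 32,000 × 2,246 × 2 × 2 = 287,488,000 bytes.
Track D: 44,100 × 2,246 × 2 × 4 = 792,388,800 bytes.
Total = 6,304,185,100 bytes = 5.87 GiB.

5.87 GiB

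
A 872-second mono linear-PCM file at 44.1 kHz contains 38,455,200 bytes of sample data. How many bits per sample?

8 bits

Bytes per sample = 38,455,200 / (44,100 × 872 × 1) = 38,455,200 / 38,455,200 = 1.
Bit depth = 1 × 8 = 8 bits.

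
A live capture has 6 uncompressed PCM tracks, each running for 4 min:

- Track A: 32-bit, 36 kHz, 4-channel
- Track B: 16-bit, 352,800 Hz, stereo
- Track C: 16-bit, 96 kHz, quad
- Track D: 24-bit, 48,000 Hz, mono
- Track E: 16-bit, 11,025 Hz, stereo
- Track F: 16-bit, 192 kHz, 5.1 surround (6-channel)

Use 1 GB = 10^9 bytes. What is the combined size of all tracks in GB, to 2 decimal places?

4 min = 240 s.
Track A: 36,000 × 240 × 4 × 4 = 138,240,000 bytes.
Track B: 352,800 × 240 × 2 × 2 = 338,688,000 bytes.
Track C: 96,000 × 240 × 2 × 4 = 184,320,000 bytes.
Track D: 48,000 × 240 × 3 × 1 = 34,560,000 bytes.
Track E: 11,025 × 240 × 2 × 2 = 10,584,000 bytes.
Track F: 192,000 × 240 × 2 × 6 = 552,960,000 bytes.
Total = 1,259,352,000 bytes = 1.26 GB.

1.26 GB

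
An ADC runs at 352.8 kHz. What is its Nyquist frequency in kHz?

176.4 kHz

Nyquist frequency = sample rate / 2 = 352,800 / 2 = 176.4 kHz.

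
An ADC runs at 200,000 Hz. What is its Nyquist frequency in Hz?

100,000 Hz

Nyquist frequency = sample rate / 2 = 200,000 / 2 = 100,000 Hz.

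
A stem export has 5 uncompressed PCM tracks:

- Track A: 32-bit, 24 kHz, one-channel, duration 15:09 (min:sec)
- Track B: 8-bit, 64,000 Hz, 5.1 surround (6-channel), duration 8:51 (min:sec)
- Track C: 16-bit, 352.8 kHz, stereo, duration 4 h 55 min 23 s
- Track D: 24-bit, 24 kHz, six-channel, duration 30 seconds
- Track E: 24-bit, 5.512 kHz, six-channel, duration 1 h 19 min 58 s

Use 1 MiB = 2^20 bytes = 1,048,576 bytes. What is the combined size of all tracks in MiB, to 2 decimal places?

Track A: 15:09 (min:sec) = 909 s; 24,000 × 909 × 4 × 1 = 87,264,000 bytes.
Track B: 8:51 (min:sec) = 531 s; 64,000 × 531 × 1 × 6 = 203,904,000 bytes.
Track C: 4 h 55 min 23 s = 17,723 s; 352,800 × 17,723 × 2 × 2 = 25,010,697,600 bytes.
Track D: 24,000 × 30 × 3 × 6 = 12,960,000 bytes.
Track E: 1 h 19 min 58 s = 4,798 s; 5,512 × 4,798 × 3 × 6 = 476,038,368 bytes.
Total = 25,790,863,968 bytes = 24596.08 MiB.

24596.08 MiB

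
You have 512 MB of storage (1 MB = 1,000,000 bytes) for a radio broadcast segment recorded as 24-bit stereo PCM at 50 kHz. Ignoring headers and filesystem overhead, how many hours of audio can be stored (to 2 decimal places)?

Uncompressed byte rate = 50,000 × 3 × 2 = 300,000 bytes/s.
Capacity = 512 × 1,000,000 = 512,000,000 bytes.
512,000,000 / 300,000 ≈ 1706.67 s → 0.47 hours.

0.47 hours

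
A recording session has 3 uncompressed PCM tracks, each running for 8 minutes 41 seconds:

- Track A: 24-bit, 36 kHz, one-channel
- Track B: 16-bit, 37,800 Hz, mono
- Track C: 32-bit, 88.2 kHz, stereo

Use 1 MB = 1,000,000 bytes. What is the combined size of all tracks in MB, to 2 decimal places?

463.27 MB

8 minutes 41 seconds = 521 s.
Track A: 36,000 × 521 × 3 × 1 = 56,268,000 bytes.
Track B: 37,800 × 521 × 2 × 1 = 39,387,600 bytes.
Track C: 88,200 × 521 × 4 × 2 = 367,617,600 bytes.
Total = 463,273,200 bytes = 463.27 MB.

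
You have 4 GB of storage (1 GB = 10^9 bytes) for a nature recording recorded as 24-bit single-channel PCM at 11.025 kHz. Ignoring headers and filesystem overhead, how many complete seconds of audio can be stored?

Uncompressed byte rate = 11,025 × 3 × 1 = 33,075 bytes/s.
Capacity = 4 × 1,000,000,000 = 4,000,000,000 bytes.
4,000,000,000 / 33,075 ≈ 120937.26 s → 120,937 seconds.

120,937 seconds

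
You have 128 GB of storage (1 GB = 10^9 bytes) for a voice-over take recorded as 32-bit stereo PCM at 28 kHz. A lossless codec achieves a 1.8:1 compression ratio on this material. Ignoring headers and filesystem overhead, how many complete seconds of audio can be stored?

1,028,571 seconds

Uncompressed byte rate = 28,000 × 4 × 2 = 224,000 bytes/s.
After 1.8:1 compression, effective rate ≈ 124444.44 bytes/s.
Capacity = 128 × 1,000,000,000 = 128,000,000,000 bytes.
128,000,000,000 / effective rate ≈ 1028571.43 s → 1,028,571 seconds.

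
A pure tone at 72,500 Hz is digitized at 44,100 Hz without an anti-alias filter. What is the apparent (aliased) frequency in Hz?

Nyquist = 44,100/2 = 22,050 Hz; 72,500 Hz exceeds it.
Alias = |72,500 − 2×44,100| = |72,500 − 88,200| = 15,700 Hz.

15,700 Hz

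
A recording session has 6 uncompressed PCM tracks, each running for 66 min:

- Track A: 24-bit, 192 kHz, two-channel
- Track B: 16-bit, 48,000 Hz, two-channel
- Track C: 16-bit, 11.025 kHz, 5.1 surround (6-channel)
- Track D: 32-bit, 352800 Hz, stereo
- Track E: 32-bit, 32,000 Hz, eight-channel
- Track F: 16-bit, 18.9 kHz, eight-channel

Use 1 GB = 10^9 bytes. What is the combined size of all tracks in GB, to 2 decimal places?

22.28 GB

66 min = 3,960 s.
Track A: 192,000 × 3,960 × 3 × 2 = 4,561,920,000 bytes.
Track B: 48,000 × 3,960 × 2 × 2 = 760,320,000 bytes.
Track C: 11,025 × 3,960 × 2 × 6 = 523,908,000 bytes.
Track D: 352,800 × 3,960 × 4 × 2 = 11,176,704,000 bytes.
Track E: 32,000 × 3,960 × 4 × 8 = 4,055,040,000 bytes.
Track F: 18,900 × 3,960 × 2 × 8 = 1,197,504,000 bytes.
Total = 22,275,396,000 bytes = 22.28 GB.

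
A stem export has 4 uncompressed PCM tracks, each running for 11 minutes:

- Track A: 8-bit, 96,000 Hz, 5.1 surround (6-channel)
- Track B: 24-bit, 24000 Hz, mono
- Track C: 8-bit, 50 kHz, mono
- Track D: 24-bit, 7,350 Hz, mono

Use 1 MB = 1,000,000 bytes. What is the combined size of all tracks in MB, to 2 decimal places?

475.23 MB

11 minutes = 660 s.
Track A: 96,000 × 660 × 1 × 6 = 380,160,000 bytes.
Track B: 24,000 × 660 × 3 × 1 = 47,520,000 bytes.
Track C: 50,000 × 660 × 1 × 1 = 33,000,000 bytes.
Track D: 7,350 × 660 × 3 × 1 = 14,553,000 bytes.
Total = 475,233,000 bytes = 475.23 MB.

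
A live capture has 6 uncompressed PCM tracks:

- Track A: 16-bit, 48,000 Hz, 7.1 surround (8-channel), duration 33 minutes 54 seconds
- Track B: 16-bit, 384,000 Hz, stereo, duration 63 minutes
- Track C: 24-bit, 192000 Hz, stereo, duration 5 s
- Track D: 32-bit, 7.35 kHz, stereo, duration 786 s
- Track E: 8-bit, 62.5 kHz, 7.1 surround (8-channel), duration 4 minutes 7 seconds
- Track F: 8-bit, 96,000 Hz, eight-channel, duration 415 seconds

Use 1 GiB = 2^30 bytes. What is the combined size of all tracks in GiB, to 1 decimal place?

Track A: 33 minutes 54 seconds = 2,034 s; 48,000 × 2,034 × 2 × 8 = 1,562,112,000 bytes.
Track B: 63 minutes = 3,780 s; 384,000 × 3,780 × 2 × 2 = 5,806,080,000 bytes.
Track C: 192,000 × 5 × 3 × 2 = 5,760,000 bytes.
Track D: 7,350 × 786 × 4 × 2 = 46,216,800 bytes.
Track E: 4 minutes 7 seconds = 247 s; 62,500 × 247 × 1 × 8 = 123,500,000 bytes.
Track F: 96,000 × 415 × 1 × 8 = 318,720,000 bytes.
Total = 7,862,388,800 bytes = 7.3 GiB.

7.3 GiB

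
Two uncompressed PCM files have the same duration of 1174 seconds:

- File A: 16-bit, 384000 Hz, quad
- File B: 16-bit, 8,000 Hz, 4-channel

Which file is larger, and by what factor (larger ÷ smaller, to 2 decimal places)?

File A: 384,000 × 2 × 4 = 3,072,000 bytes/s.
File B: 8,000 × 2 × 4 = 64,000 bytes/s.
File A is larger; ratio = 3,606,528,000 / 75,136,000 = 48.00.

File A, by a factor of 48.00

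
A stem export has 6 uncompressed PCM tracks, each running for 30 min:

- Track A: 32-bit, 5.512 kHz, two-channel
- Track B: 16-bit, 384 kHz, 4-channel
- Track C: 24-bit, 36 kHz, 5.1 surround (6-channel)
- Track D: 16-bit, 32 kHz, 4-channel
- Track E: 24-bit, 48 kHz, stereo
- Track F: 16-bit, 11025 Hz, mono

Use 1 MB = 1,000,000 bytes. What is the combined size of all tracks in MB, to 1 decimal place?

30 min = 1,800 s.
Track A: 5,512 × 1,800 × 4 × 2 = 79,372,800 bytes.
Track B: 384,000 × 1,800 × 2 × 4 = 5,529,600,000 bytes.
Track C: 36,000 × 1,800 × 3 × 6 = 1,166,400,000 bytes.
Track D: 32,000 × 1,800 × 2 × 4 = 460,800,000 bytes.
Track E: 48,000 × 1,800 × 3 × 2 = 518,400,000 bytes.
Track F: 11,025 × 1,800 × 2 × 1 = 39,690,000 bytes.
Total = 7,794,262,800 bytes = 7794.3 MB.

7794.3 MB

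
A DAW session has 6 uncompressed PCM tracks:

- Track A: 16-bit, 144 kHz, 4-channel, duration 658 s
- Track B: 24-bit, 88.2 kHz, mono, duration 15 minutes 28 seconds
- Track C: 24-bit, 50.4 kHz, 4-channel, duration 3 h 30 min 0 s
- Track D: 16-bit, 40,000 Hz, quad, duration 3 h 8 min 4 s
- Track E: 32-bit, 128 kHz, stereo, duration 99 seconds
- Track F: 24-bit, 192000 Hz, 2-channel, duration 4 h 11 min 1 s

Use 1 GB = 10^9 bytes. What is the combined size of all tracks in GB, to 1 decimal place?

29.7 GB

Track A: 144,000 × 658 × 2 × 4 = 758,016,000 bytes.
Track B: 15 minutes 28 seconds = 928 s; 88,200 × 928 × 3 × 1 = 245,548,800 bytes.
Track C: 3 h 30 min 0 s = 12,600 s; 50,400 × 12,600 × 3 × 4 = 7,620,480,000 bytes.
Track D: 3 h 8 min 4 s = 11,284 s; 40,000 × 11,284 × 2 × 4 = 3,610,880,000 bytes.
Track E: 128,000 × 99 × 4 × 2 = 101,376,000 bytes.
Track F: 4 h 11 min 1 s = 15,061 s; 192,000 × 15,061 × 3 × 2 = 17,350,272,000 bytes.
Total = 29,686,572,800 bytes = 29.7 GB.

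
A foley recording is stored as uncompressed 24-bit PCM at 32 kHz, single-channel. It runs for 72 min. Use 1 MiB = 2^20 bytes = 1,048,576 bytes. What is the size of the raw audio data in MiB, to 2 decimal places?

Duration = 72 min = 4,320 s.
Bytes = 32,000 samples/s × 4,320 s × 3 bytes/sample × 1 ch = 414,720,000 bytes.
414,720,000 / 1,048,576 = 395.51 MiB.

395.51 MiB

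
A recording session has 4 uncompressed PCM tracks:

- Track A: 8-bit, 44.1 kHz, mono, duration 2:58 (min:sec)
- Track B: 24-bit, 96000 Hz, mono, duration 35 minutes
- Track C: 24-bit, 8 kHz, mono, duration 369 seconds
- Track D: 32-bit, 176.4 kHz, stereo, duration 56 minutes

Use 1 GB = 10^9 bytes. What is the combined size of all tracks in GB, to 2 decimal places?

5.36 GB

Track A: 2:58 (min:sec) = 178 s; 44,100 × 178 × 1 × 1 = 7,849,800 bytes.
Track B: 35 minutes = 2,100 s; 96,000 × 2,100 × 3 × 1 = 604,800,000 bytes.
Track C: 8,000 × 369 × 3 × 1 = 8,856,000 bytes.
Track D: 56 minutes = 3,360 s; 176,400 × 3,360 × 4 × 2 = 4,741,632,000 bytes.
Total = 5,363,137,800 bytes = 5.36 GB.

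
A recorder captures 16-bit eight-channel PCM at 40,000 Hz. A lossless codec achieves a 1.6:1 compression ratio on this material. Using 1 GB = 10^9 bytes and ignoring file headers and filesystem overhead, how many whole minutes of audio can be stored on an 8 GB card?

Uncompressed byte rate = 40,000 × 2 × 8 = 640,000 bytes/s.
After 1.6:1 compression, effective rate ≈ 400000 bytes/s.
Capacity = 8 × 1,000,000,000 = 8,000,000,000 bytes.
8,000,000,000 / effective rate ≈ 20000 s → 333 minutes.

333 minutes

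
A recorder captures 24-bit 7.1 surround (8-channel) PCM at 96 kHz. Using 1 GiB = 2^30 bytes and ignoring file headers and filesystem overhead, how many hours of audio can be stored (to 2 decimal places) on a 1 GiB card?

0.13 hours

Uncompressed byte rate = 96,000 × 3 × 8 = 2,304,000 bytes/s.
Capacity = 1 × 1,073,741,824 = 1,073,741,824 bytes.
1,073,741,824 / 2,304,000 ≈ 466.03 s → 0.13 hours.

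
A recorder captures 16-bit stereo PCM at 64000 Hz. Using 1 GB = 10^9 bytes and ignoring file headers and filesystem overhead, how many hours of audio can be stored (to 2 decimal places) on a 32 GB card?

34.72 hours

Uncompressed byte rate = 64,000 × 2 × 2 = 256,000 bytes/s.
Capacity = 32 × 1,000,000,000 = 32,000,000,000 bytes.
32,000,000,000 / 256,000 ≈ 125000 s → 34.72 hours.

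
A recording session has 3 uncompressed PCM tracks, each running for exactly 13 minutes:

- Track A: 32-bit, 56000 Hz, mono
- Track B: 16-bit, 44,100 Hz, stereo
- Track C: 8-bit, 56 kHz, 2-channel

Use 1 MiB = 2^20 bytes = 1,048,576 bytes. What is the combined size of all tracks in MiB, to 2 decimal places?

381.16 MiB

exactly 13 minutes = 780 s.
Track A: 56,000 × 780 × 4 × 1 = 174,720,000 bytes.
Track B: 44,100 × 780 × 2 × 2 = 137,592,000 bytes.
Track C: 56,000 × 780 × 1 × 2 = 87,360,000 bytes.
Total = 399,672,000 bytes = 381.16 MiB.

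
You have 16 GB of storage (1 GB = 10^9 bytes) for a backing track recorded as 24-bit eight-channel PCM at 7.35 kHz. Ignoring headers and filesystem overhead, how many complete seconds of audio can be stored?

Uncompressed byte rate = 7,350 × 3 × 8 = 176,400 bytes/s.
Capacity = 16 × 1,000,000,000 = 16,000,000,000 bytes.
16,000,000,000 / 176,400 ≈ 90702.95 s → 90,702 seconds.

90,702 seconds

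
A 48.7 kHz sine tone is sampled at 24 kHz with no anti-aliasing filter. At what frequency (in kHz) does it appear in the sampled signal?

Nyquist = 24,000/2 = 12,000 Hz; 48,700 Hz exceeds it.
Alias = |48,700 − 2×24,000| = |48,700 − 48,000| = 700 Hz = 0.7 kHz.

0.7 kHz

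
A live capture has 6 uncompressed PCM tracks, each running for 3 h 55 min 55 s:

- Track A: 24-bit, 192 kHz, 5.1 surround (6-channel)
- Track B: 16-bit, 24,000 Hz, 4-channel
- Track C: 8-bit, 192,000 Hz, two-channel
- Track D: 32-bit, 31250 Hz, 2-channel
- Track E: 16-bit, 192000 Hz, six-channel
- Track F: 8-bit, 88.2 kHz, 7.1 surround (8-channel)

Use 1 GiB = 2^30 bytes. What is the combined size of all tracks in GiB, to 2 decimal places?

96.12 GiB

3 h 55 min 55 s = 14,155 s.
Track A: 192,000 × 14,155 × 3 × 6 = 48,919,680,000 bytes.
Track B: 24,000 × 14,155 × 2 × 4 = 2,717,760,000 bytes.
Track C: 192,000 × 14,155 × 1 × 2 = 5,435,520,000 bytes.
Track D: 31,250 × 14,155 × 4 × 2 = 3,538,750,000 bytes.
Track E: 192,000 × 14,155 × 2 × 6 = 32,613,120,000 bytes.
Track F: 88,200 × 14,155 × 1 × 8 = 9,987,768,000 bytes.
Total = 103,212,598,000 bytes = 96.12 GiB.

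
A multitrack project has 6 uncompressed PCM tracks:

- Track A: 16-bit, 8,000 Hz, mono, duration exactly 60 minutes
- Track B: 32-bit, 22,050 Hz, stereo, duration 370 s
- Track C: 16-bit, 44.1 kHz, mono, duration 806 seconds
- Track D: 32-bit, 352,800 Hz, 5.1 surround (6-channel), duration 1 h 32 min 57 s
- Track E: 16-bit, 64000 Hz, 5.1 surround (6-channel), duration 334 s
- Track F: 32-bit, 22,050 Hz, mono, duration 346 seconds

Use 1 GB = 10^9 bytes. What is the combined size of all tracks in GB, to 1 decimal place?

Track A: exactly 60 minutes = 3,600 s; 8,000 × 3,600 × 2 × 1 = 57,600,000 bytes.
Track B: 22,050 × 370 × 4 × 2 = 65,268,000 bytes.
Track C: 44,100 × 806 × 2 × 1 = 71,089,200 bytes.
Track D: 1 h 32 min 57 s = 5,577 s; 352,800 × 5,577 × 4 × 6 = 47,221,574,400 bytes.
Track E: 64,000 × 334 × 2 × 6 = 256,512,000 bytes.
Track F: 22,050 × 346 × 4 × 1 = 30,517,200 bytes.
Total = 47,702,560,800 bytes = 47.7 GB.

47.7 GB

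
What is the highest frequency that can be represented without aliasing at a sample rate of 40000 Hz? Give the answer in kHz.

20 kHz

Nyquist frequency = sample rate / 2 = 40,000 / 2 = 20 kHz.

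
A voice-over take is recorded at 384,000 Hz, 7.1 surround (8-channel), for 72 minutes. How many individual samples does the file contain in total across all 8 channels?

72 minutes = 4,320 s.
384,000 × 4,320 s × 8 ch = 13,271,040,000 samples.

13,271,040,000 samples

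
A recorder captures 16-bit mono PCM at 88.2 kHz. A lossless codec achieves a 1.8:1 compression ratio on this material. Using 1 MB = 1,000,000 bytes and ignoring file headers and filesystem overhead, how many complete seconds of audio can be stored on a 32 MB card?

326 seconds

Uncompressed byte rate = 88,200 × 2 × 1 = 176,400 bytes/s.
After 1.8:1 compression, effective rate ≈ 98000 bytes/s.
Capacity = 32 × 1,000,000 = 32,000,000 bytes.
32,000,000 / effective rate ≈ 326.53 s → 326 seconds.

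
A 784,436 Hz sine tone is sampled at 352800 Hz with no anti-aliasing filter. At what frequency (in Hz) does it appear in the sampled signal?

Nyquist = 352,800/2 = 176,400 Hz; 784,436 Hz exceeds it.
Alias = |784,436 − 2×352,800| = |784,436 − 705,600| = 78,836 Hz.

78,836 Hz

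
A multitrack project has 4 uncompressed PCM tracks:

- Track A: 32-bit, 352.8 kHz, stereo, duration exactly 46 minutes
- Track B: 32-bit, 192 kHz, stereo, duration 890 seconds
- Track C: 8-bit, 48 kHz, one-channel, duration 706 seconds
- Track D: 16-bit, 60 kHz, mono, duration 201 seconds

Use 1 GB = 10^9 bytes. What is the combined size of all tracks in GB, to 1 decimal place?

Track A: exactly 46 minutes = 2,760 s; 352,800 × 2,760 × 4 × 2 = 7,789,824,000 bytes.
Track B: 192,000 × 890 × 4 × 2 = 1,367,040,000 bytes.
Track C: 48,000 × 706 × 1 × 1 = 33,888,000 bytes.
Track D: 60,000 × 201 × 2 × 1 = 24,120,000 bytes.
Total = 9,214,872,000 bytes = 9.2 GB.

9.2 GB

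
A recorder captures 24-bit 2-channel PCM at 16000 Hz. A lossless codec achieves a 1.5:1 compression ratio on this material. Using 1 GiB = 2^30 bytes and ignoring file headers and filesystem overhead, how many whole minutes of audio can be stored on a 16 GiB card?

Uncompressed byte rate = 16,000 × 3 × 2 = 96,000 bytes/s.
After 1.5:1 compression, effective rate ≈ 64000 bytes/s.
Capacity = 16 × 1,073,741,824 = 17,179,869,184 bytes.
17,179,869,184 / effective rate ≈ 268435.46 s → 4,473 minutes.

4,473 minutes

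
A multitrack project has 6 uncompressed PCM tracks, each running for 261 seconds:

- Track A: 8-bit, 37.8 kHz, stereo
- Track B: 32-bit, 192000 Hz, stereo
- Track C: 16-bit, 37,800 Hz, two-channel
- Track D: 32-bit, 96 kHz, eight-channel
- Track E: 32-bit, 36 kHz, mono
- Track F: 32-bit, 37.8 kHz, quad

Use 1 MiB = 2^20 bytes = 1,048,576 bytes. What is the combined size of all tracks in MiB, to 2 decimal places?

Track A: 37,800 × 261 × 1 × 2 = 19,731,600 bytes.
Track B: 192,000 × 261 × 4 × 2 = 400,896,000 bytes.
Track C: 37,800 × 261 × 2 × 2 = 39,463,200 bytes.
Track D: 96,000 × 261 × 4 × 8 = 801,792,000 bytes.
Track E: 36,000 × 261 × 4 × 1 = 37,584,000 bytes.
Track F: 37,800 × 261 × 4 × 4 = 157,852,800 bytes.
Total = 1,457,319,600 bytes = 1389.81 MiB.

1389.81 MiB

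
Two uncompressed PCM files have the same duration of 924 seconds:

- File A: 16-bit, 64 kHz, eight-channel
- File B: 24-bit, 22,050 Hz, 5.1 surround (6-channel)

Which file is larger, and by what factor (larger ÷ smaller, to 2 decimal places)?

File A, by a factor of 2.58

File A: 64,000 × 2 × 8 = 1,024,000 bytes/s.
File B: 22,050 × 3 × 6 = 396,900 bytes/s.
File A is larger; ratio = 946,176,000 / 366,735,600 = 2.58.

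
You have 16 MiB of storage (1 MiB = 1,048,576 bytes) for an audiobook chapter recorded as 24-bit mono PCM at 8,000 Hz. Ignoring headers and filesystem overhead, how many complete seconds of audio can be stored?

Uncompressed byte rate = 8,000 × 3 × 1 = 24,000 bytes/s.
Capacity = 16 × 1,048,576 = 16,777,216 bytes.
16,777,216 / 24,000 ≈ 699.05 s → 699 seconds.

699 seconds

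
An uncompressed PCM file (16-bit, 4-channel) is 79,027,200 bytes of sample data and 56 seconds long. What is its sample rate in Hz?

176,400 Hz

Bytes = sample_rate × seconds × bytes_per_sample × channels.
sample_rate = 79,027,200 / (56 × 2 × 4) = 79,027,200 / 448 = 176,400 Hz.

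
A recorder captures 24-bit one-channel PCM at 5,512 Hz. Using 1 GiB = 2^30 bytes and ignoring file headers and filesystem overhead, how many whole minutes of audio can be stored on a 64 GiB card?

Uncompressed byte rate = 5,512 × 3 × 1 = 16,536 bytes/s.
Capacity = 64 × 1,073,741,824 = 68,719,476,736 bytes.
68,719,476,736 / 16,536 ≈ 4155749.68 s → 69,262 minutes.

69,262 minutes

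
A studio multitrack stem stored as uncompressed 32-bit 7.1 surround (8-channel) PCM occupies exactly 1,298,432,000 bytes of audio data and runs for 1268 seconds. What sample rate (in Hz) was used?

Bytes = sample_rate × seconds × bytes_per_sample × channels.
sample_rate = 1,298,432,000 / (1,268 × 4 × 8) = 1,298,432,000 / 40,576 = 32,000 Hz.

32,000 Hz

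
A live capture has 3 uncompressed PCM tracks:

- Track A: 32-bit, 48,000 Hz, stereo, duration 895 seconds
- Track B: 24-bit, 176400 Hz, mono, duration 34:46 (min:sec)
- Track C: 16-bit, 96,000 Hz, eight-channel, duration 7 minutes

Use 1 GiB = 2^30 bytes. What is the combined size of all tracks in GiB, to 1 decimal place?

Track A: 48,000 × 895 × 4 × 2 = 343,680,000 bytes.
Track B: 34:46 (min:sec) = 2,086 s; 176,400 × 2,086 × 3 × 1 = 1,103,911,200 bytes.
Track C: 7 minutes = 420 s; 96,000 × 420 × 2 × 8 = 645,120,000 bytes.
Total = 2,092,711,200 bytes = 1.9 GiB.

1.9 GiB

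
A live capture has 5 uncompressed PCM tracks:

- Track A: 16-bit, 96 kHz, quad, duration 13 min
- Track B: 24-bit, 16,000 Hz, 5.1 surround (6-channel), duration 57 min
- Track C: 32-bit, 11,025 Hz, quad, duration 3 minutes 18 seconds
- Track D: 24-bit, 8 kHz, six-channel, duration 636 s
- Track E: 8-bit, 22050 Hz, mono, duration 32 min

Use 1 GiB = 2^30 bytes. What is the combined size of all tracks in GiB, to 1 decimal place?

Track A: 13 min = 780 s; 96,000 × 780 × 2 × 4 = 599,040,000 bytes.
Track B: 57 min = 3,420 s; 16,000 × 3,420 × 3 × 6 = 984,960,000 bytes.
Track C: 3 minutes 18 seconds = 198 s; 11,025 × 198 × 4 × 4 = 34,927,200 bytes.
Track D: 8,000 × 636 × 3 × 6 = 91,584,000 bytes.
Track E: 32 min = 1,920 s; 22,050 × 1,920 × 1 × 1 = 42,336,000 bytes.
Total = 1,752,847,200 bytes = 1.6 GiB.

1.6 GiB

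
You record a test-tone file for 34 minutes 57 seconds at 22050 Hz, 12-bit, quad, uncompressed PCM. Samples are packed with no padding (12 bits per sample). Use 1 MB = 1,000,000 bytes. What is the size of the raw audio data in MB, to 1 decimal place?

Duration = 34 minutes 57 seconds = 2,097 s.
Bits = 22,050 × 2,097 × 12 × 4 = 2,219,464,800 bits = 277,433,100 bytes.
277,433,100 / 1,000,000 = 277.4 MB.

277.4 MB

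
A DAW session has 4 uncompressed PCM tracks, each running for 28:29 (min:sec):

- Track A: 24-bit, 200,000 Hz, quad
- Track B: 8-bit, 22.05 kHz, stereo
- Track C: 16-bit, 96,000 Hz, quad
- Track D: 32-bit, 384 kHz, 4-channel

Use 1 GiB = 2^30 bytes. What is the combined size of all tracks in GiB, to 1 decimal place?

14.9 GiB

28:29 (min:sec) = 1,709 s.
Track A: 200,000 × 1,709 × 3 × 4 = 4,101,600,000 bytes.
Track B: 22,050 × 1,709 × 1 × 2 = 75,366,900 bytes.
Track C: 96,000 × 1,709 × 2 × 4 = 1,312,512,000 bytes.
Track D: 384,000 × 1,709 × 4 × 4 = 10,500,096,000 bytes.
Total = 15,989,574,900 bytes = 14.9 GiB.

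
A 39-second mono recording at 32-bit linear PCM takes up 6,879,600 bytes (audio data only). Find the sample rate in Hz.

44,100 Hz

Bytes = sample_rate × seconds × bytes_per_sample × channels.
sample_rate = 6,879,600 / (39 × 4 × 1) = 6,879,600 / 156 = 44,100 Hz.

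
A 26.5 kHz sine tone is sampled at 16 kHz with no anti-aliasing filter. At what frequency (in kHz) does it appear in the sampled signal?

5.5 kHz

Nyquist = 16,000/2 = 8,000 Hz; 26,500 Hz exceeds it.
Alias = |26,500 − 2×16,000| = |26,500 − 32,000| = 5,500 Hz = 5.5 kHz.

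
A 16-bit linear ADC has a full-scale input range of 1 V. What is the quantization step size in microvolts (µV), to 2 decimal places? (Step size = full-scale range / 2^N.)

15.26 µV

1 V / 2^16 = 1 / 65,536 V = 15.26 µV.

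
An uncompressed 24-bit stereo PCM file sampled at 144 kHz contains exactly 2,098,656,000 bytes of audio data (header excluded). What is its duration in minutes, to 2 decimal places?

40.48 minutes

Byte rate = 144,000 × 3 × 2 = 864,000 bytes/s.
Duration = 2,098,656,000 / 864,000 = 2,429 s.
2,429 s / 60 = 40.48 minutes.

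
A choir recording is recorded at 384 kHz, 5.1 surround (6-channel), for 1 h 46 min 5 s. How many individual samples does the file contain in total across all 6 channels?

1 h 46 min 5 s = 6,365 s.
384,000 × 6,365 s × 6 ch = 14,664,960,000 samples.

14,664,960,000 samples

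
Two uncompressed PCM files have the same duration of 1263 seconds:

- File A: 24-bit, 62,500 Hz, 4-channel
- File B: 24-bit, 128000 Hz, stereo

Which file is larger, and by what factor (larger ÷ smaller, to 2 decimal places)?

File B, by a factor of 1.02

File A: 62,500 × 3 × 4 = 750,000 bytes/s.
File B: 128,000 × 3 × 2 = 768,000 bytes/s.
File B is larger; ratio = 969,984,000 / 947,250,000 = 1.02.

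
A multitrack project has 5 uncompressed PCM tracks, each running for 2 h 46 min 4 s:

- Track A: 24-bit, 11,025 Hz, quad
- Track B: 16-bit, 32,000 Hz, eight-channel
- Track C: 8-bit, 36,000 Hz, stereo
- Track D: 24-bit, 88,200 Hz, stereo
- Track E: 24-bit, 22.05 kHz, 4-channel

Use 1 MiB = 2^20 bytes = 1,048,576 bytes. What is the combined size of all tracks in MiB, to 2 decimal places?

2 h 46 min 4 s = 9,964 s.
Track A: 11,025 × 9,964 × 3 × 4 = 1,318,237,200 bytes.
Track B: 32,000 × 9,964 × 2 × 8 = 5,101,568,000 bytes.
Track C: 36,000 × 9,964 × 1 × 2 = 717,408,000 bytes.
Track D: 88,200 × 9,964 × 3 × 2 = 5,272,948,800 bytes.
Track E: 22,050 × 9,964 × 3 × 4 = 2,636,474,400 bytes.
Total = 15,046,636,400 bytes = 14349.59 MiB.

14349.59 MiB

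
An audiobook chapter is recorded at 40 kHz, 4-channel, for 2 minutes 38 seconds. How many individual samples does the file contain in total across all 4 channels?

25,280,000 samples

2 minutes 38 seconds = 158 s.
40,000 × 158 s × 4 ch = 25,280,000 samples.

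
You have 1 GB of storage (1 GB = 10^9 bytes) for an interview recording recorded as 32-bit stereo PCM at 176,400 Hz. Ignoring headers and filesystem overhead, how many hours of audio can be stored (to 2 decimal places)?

0.20 hours

Uncompressed byte rate = 176,400 × 4 × 2 = 1,411,200 bytes/s.
Capacity = 1 × 1,000,000,000 = 1,000,000,000 bytes.
1,000,000,000 / 1,411,200 ≈ 708.62 s → 0.20 hours.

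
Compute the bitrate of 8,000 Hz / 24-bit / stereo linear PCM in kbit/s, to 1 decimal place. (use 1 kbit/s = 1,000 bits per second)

Bit rate = 8,000 × 24 × 2 = 384,000 bits/s.
= 384.0 kbit/s.

384.0 kbit/s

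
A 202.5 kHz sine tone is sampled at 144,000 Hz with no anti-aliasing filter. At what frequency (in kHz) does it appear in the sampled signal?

58.5 kHz

Nyquist = 144,000/2 = 72,000 Hz; 202,500 Hz exceeds it.
Alias = |202,500 − 1×144,000| = |202,500 − 144,000| = 58,500 Hz = 58.5 kHz.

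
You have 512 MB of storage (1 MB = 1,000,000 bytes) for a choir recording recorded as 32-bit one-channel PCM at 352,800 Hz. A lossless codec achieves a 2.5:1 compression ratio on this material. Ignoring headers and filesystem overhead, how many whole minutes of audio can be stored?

15 minutes

Uncompressed byte rate = 352,800 × 4 × 1 = 1,411,200 bytes/s.
After 2.5:1 compression, effective rate ≈ 564480 bytes/s.
Capacity = 512 × 1,000,000 = 512,000,000 bytes.
512,000,000 / effective rate ≈ 907.03 s → 15 minutes.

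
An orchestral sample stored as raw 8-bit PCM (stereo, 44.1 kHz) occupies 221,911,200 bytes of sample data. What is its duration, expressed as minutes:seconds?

Byte rate = 44,100 × 1 × 2 = 88,200 bytes/s.
Duration = 221,911,200 / 88,200 = 2,516 s.
2,516 s = 41:56.

41:56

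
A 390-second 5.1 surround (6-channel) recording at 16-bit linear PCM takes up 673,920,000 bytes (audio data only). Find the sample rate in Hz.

144,000 Hz

Bytes = sample_rate × seconds × bytes_per_sample × channels.
sample_rate = 673,920,000 / (390 × 2 × 6) = 673,920,000 / 4,680 = 144,000 Hz.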